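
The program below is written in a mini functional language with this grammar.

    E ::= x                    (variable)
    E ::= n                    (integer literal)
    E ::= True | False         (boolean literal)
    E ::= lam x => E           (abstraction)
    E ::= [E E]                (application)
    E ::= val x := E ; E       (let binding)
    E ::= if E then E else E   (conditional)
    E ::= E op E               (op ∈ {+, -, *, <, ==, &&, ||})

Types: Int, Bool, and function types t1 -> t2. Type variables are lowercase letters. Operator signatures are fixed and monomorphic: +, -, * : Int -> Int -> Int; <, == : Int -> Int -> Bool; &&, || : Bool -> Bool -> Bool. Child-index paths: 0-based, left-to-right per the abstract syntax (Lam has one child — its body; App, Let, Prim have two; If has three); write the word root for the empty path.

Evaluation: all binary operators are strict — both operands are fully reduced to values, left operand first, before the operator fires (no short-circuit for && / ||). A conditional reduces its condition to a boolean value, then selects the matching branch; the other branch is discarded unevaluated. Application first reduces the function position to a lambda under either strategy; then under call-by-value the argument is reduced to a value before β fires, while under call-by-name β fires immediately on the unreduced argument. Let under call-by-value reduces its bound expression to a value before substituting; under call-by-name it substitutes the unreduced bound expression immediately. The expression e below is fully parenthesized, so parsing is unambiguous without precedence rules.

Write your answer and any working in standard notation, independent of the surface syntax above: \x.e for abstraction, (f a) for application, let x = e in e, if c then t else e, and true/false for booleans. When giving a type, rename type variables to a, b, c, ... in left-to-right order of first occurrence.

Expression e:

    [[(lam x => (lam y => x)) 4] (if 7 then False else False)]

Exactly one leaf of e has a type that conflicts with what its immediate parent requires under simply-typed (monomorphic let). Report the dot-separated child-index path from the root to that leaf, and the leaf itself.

Answer: 1.0 : 7

Working:
x : a
\y._ : b -> a
\x._ : a -> b -> a
  unify a -> b -> a ~ Int -> c
  unify a ~ Int
  unify b -> Int ~ c
_ _ : b -> Int
  unify Int ~ Bool
  FAIL: mismatch Int ~ Bool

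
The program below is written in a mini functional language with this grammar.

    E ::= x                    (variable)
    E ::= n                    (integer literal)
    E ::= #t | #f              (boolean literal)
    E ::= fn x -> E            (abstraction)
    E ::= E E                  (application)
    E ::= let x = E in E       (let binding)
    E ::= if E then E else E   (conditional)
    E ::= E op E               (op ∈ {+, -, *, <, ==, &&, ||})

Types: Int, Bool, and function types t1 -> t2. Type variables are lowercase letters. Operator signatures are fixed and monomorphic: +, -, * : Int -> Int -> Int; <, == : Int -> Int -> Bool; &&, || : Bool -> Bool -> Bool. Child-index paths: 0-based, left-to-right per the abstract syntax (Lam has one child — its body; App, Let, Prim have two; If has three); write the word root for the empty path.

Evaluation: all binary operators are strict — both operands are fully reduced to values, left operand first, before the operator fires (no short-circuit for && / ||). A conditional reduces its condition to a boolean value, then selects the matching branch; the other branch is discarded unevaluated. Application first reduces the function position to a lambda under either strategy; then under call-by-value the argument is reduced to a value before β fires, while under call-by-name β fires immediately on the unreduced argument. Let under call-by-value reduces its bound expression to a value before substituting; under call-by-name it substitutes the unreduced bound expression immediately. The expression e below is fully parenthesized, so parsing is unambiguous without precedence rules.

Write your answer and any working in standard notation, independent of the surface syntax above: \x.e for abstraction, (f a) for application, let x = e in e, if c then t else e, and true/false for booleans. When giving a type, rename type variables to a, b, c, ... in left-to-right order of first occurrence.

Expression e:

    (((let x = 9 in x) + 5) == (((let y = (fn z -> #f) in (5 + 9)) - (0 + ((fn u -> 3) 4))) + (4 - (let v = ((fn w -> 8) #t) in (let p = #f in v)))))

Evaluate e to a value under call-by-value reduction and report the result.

Derivation:
step 0: (((let x = 9 in x) + 5) == (((let y = (\z.false) in (5 + 9)) - (0 + ((\u.3) 4))) + (4 - (let v = ((\w.8) true) in (let p = false in v)))))
step 1: [let@0.0] ((9 + 5) == (((let y = (\z.false) in (5 + 9)) - (0 + ((\u.3) 4))) + (4 - (let v = ((\w.8) true) in (let p = false in v)))))
step 2: [delta@0] (14 == (((let y = (\z.false) in (5 + 9)) - (0 + ((\u.3) 4))) + (4 - (let v = ((\w.8) true) in (let p = false in v)))))
step 3: [let@1.0.0] (14 == (((5 + 9) - (0 + ((\u.3) 4))) + (4 - (let v = ((\w.8) true) in (let p = false in v)))))
step 4: [delta@1.0.0] (14 == ((14 - (0 + ((\u.3) 4))) + (4 - (let v = ((\w.8) true) in (let p = false in v)))))
step 5: [beta@1.0.1.1] (14 == ((14 - (0 + 3)) + (4 - (let v = ((\w.8) true) in (let p = false in v)))))
step 6: [delta@1.0.1] (14 == ((14 - 3) + (4 - (let v = ((\w.8) true) in (let p = false in v)))))
step 7: [delta@1.0] (14 == (11 + (4 - (let v = ((\w.8) true) in (let p = false in v)))))
step 8: [beta@1.1.1.0] (14 == (11 + (4 - (let v = 8 in (let p = false in v)))))
step 9: [let@1.1.1] (14 == (11 + (4 - (let p = false in 8))))
step 10: [let@1.1.1] (14 == (11 + (4 - 8)))
step 11: [delta@1.1] (14 == (11 + -4))
step 12: [delta@1] (14 == 7)
step 13: [delta@root] false

Answer: false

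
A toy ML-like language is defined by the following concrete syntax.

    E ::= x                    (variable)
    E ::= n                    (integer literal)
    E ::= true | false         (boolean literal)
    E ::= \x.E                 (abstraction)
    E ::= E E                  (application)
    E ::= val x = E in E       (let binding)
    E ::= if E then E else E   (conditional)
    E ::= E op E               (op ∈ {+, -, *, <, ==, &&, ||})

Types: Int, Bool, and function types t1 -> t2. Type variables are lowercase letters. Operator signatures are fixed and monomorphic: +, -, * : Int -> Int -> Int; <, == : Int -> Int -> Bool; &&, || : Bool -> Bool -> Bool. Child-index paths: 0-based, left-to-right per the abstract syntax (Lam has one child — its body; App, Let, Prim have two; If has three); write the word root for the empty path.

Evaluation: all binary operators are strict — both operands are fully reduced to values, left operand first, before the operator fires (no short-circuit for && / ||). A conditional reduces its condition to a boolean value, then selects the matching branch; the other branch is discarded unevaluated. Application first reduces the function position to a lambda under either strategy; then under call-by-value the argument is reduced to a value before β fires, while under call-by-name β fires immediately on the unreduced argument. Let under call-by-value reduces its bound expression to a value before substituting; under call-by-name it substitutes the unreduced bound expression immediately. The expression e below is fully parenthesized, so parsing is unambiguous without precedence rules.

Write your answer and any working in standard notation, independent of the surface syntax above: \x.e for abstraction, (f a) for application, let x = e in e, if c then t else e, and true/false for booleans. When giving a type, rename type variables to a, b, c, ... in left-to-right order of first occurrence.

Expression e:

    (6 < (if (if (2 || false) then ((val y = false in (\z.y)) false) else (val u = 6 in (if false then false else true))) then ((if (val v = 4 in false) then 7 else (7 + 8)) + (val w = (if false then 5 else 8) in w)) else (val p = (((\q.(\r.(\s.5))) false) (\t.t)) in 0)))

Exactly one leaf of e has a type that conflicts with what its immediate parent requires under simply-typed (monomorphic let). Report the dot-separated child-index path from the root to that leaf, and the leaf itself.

Answer: 1.0.0.0 : 2

Trace:
  unify Int ~ Int
  unify Int ~ Bool
  FAIL: mismatch Int ~ Bool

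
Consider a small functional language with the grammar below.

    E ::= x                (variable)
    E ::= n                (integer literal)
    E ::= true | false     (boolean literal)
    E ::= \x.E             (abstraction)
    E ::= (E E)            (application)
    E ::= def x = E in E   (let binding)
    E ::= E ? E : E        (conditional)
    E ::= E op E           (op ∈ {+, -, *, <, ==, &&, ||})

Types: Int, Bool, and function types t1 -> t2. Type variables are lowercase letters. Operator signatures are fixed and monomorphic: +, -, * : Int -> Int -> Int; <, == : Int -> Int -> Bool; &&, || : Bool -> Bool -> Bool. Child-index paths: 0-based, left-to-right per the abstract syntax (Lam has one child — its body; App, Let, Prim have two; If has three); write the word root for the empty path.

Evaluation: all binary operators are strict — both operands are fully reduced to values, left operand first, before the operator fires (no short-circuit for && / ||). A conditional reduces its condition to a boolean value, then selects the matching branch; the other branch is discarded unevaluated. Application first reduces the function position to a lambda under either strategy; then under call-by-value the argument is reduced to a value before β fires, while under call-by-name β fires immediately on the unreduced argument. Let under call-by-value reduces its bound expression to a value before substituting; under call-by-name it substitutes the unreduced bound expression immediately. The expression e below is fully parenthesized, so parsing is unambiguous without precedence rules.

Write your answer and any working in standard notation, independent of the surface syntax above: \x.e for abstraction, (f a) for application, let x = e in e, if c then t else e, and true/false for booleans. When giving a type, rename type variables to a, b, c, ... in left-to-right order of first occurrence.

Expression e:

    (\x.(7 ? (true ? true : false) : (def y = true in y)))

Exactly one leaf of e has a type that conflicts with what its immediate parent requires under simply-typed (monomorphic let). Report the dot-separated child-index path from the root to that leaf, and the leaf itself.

Trace:
  unify Int ~ Bool
  FAIL: mismatch Int ~ Bool

Answer: 0.0 : 7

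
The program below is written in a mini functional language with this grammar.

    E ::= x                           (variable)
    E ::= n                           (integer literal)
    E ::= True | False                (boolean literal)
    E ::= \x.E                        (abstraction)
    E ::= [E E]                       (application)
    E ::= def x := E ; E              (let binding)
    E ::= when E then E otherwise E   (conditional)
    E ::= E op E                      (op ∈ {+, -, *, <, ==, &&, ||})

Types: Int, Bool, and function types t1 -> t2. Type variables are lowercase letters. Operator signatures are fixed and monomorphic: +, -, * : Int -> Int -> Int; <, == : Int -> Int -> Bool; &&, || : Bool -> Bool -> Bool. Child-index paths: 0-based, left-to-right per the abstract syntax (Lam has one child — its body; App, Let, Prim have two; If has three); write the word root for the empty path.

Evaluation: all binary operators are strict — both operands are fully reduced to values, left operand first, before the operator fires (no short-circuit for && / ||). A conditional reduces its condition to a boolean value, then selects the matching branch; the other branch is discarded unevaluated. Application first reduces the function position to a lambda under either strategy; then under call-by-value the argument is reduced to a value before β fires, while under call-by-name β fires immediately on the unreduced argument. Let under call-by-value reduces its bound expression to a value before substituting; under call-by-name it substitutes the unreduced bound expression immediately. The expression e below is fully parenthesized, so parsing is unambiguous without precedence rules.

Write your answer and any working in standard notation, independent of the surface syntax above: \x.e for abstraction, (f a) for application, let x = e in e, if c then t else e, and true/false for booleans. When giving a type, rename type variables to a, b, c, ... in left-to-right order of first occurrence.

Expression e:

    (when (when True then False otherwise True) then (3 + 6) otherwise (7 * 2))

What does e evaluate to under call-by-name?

Answer: 14

Derivation:
step 0: (if (if true then false else true) then (3 + 6) else (7 * 2))
step 1: [if@0] (if false then (3 + 6) else (7 * 2))
step 2: [if@root] (7 * 2)
step 3: [delta@root] 14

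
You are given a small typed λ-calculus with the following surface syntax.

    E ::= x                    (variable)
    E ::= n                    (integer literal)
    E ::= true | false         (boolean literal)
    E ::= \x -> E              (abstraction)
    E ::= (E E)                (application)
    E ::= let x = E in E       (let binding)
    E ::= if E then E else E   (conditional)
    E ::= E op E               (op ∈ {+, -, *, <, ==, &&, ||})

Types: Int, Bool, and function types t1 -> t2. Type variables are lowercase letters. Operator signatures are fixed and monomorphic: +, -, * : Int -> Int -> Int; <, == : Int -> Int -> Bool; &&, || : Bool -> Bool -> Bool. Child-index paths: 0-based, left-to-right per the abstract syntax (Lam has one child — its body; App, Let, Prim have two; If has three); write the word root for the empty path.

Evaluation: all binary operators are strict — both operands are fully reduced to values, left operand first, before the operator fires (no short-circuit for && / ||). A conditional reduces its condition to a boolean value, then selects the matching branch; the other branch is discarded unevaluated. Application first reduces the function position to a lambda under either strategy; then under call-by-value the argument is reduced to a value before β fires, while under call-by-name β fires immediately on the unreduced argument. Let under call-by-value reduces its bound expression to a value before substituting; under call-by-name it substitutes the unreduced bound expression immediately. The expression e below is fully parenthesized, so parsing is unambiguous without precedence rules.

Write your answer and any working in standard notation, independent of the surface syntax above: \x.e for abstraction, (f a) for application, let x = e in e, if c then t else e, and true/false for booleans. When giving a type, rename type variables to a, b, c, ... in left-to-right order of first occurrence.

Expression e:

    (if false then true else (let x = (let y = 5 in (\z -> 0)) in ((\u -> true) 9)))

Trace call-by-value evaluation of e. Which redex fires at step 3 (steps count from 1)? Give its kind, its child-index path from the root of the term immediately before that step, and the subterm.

Answer: let at root : (let x = (\z.0) in ((\u.true) 9))

Working:
step 0: (if false then true else (let x = (let y = 5 in (\z.0)) in ((\u.true) 9)))
step 1: [if@root] (let x = (let y = 5 in (\z.0)) in ((\u.true) 9))
step 2: [let@0] (let x = (\z.0) in ((\u.true) 9))
step 3: [let@root] ((\u.true) 9)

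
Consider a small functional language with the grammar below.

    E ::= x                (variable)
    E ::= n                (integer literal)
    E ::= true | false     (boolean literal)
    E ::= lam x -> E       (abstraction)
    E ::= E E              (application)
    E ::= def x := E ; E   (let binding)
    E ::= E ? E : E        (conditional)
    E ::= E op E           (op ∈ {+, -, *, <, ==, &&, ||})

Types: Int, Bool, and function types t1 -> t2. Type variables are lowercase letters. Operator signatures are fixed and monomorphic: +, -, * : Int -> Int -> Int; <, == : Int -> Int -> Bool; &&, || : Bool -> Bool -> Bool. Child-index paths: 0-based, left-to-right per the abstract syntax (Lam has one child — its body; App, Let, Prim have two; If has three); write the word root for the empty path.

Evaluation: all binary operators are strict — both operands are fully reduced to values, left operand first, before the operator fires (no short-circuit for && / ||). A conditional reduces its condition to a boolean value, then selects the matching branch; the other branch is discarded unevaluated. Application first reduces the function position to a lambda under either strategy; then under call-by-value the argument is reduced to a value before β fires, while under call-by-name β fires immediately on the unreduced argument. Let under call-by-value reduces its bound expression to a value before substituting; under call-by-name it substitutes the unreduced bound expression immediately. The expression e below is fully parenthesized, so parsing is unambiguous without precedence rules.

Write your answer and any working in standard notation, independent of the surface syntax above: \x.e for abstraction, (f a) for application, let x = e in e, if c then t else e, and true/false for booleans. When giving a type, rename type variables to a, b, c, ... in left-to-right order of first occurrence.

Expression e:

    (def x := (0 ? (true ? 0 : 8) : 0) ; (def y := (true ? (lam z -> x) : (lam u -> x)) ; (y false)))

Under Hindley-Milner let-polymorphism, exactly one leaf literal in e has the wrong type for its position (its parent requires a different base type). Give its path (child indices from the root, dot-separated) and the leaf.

Derivation:
  unify Int ~ Bool
  FAIL: mismatch Int ~ Bool

Answer: 0.0 : 0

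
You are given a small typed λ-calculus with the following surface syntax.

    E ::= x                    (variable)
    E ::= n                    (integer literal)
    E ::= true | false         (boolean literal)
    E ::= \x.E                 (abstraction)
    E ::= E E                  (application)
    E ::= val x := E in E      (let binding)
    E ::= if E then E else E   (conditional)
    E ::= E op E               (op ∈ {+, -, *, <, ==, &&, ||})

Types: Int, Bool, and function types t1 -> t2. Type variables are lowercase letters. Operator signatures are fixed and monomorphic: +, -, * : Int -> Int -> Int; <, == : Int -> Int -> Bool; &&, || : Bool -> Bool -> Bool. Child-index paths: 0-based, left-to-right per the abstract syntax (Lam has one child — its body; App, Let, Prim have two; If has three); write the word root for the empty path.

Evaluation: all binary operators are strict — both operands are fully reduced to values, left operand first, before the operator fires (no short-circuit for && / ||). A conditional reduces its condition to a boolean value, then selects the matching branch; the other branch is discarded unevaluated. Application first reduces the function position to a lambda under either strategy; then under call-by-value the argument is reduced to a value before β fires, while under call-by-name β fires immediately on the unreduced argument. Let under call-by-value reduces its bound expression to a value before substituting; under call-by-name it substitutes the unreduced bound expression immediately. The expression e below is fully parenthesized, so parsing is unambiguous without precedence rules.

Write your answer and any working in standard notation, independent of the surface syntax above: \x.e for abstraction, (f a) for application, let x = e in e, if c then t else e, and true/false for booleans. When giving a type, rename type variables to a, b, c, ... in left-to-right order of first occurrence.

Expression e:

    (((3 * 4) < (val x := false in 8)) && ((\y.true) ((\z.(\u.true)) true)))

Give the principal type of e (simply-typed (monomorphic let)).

Answer: Bool

Derivation:
  unify Int ~ Int
  unify Int ~ Int
  unify Int ~ Int
let x : Bool
  unify Int ~ Int
  unify Bool ~ Bool
\y._ : a -> Bool
\u._ : c -> Bool
\z._ : b -> c -> Bool
  unify b -> c -> Bool ~ Bool -> d
  unify b ~ Bool
  unify c -> Bool ~ d
_ _ : c -> Bool
  unify a -> Bool ~ (c -> Bool) -> e
  unify a ~ c -> Bool
  unify Bool ~ e
_ _ : Bool
  unify Bool ~ Bool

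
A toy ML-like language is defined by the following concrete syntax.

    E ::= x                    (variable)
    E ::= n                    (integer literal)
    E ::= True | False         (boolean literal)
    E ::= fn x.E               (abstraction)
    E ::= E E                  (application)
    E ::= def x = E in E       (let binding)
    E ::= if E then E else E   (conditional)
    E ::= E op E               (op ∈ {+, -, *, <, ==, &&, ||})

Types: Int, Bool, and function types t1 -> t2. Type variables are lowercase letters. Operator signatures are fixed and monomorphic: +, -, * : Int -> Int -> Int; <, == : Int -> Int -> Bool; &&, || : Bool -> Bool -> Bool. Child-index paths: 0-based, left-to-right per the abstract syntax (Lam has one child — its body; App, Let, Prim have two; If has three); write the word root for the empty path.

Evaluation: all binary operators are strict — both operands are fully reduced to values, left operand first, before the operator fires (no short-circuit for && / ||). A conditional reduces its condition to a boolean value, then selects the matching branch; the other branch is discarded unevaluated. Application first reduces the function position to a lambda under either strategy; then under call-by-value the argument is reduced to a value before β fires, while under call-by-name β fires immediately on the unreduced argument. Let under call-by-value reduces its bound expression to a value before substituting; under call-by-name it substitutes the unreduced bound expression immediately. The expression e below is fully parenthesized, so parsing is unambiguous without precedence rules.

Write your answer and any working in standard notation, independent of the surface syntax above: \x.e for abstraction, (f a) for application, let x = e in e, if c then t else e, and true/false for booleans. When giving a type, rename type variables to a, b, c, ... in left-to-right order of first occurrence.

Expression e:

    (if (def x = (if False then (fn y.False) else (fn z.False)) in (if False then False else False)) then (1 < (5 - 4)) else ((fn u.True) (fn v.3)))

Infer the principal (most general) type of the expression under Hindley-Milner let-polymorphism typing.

Trace:
  unify Bool ~ Bool
\y._ : a -> Bool
\z._ : b -> Bool
  unify a -> Bool ~ b -> Bool
  unify a ~ b
  unify Bool ~ Bool
let x : forall. b -> Bool
  unify Bool ~ Bool
  unify Bool ~ Bool
  unify Bool ~ Bool
  unify Int ~ Int
  unify Int ~ Int
  unify Int ~ Int
  unify Int ~ Int
\u._ : c -> Bool
\v._ : d -> Int
  unify c -> Bool ~ (d -> Int) -> e
  unify c ~ d -> Int
  unify Bool ~ e
_ _ : Bool
  unify Bool ~ Bool

Answer: Bool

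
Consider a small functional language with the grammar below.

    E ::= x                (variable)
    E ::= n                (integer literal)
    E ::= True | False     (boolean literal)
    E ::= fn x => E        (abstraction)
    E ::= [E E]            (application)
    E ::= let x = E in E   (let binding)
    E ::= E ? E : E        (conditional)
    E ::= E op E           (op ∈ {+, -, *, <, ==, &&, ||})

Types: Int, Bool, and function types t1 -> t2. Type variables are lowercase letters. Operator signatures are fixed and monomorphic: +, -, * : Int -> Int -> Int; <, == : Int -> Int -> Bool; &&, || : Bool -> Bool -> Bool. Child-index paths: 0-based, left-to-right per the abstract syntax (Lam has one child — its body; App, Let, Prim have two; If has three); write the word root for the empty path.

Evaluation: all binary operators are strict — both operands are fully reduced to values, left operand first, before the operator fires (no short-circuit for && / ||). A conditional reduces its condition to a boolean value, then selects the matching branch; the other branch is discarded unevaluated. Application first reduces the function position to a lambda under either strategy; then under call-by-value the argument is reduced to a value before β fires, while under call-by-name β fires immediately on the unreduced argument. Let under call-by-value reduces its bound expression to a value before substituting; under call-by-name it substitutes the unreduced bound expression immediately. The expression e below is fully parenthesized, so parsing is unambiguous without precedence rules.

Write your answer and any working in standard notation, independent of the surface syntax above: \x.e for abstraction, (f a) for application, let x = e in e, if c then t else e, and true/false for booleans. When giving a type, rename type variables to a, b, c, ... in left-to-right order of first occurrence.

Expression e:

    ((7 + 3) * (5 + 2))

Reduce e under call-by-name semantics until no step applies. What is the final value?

Working:
step 0: ((7 + 3) * (5 + 2))
step 1: [delta@0] (10 * (5 + 2))
step 2: [delta@1] (10 * 7)
step 3: [delta@root] 70

Answer: 70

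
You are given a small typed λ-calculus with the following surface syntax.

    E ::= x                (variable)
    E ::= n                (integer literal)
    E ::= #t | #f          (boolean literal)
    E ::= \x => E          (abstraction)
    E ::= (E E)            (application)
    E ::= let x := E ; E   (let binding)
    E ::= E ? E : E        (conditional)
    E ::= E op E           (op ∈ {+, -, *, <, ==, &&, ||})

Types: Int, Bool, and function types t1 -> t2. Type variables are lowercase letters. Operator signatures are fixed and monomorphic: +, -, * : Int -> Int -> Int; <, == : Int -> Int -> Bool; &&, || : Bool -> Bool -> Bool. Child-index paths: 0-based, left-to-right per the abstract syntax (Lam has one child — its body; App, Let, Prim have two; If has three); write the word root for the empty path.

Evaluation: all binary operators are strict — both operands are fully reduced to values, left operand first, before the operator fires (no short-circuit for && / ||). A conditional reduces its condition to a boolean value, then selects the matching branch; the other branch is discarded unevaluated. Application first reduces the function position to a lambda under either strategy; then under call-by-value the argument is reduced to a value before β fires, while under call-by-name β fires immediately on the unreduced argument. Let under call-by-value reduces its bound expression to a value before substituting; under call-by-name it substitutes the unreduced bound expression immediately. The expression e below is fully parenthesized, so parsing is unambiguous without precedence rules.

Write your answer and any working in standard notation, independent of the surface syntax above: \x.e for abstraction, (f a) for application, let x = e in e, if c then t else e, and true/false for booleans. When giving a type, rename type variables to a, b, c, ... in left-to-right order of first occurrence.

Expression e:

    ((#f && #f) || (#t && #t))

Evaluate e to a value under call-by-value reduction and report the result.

Answer: true

Derivation:
step 0: ((false && false) || (true && true))
step 1: [delta@0] (false || (true && true))
step 2: [delta@1] (false || true)
step 3: [delta@root] true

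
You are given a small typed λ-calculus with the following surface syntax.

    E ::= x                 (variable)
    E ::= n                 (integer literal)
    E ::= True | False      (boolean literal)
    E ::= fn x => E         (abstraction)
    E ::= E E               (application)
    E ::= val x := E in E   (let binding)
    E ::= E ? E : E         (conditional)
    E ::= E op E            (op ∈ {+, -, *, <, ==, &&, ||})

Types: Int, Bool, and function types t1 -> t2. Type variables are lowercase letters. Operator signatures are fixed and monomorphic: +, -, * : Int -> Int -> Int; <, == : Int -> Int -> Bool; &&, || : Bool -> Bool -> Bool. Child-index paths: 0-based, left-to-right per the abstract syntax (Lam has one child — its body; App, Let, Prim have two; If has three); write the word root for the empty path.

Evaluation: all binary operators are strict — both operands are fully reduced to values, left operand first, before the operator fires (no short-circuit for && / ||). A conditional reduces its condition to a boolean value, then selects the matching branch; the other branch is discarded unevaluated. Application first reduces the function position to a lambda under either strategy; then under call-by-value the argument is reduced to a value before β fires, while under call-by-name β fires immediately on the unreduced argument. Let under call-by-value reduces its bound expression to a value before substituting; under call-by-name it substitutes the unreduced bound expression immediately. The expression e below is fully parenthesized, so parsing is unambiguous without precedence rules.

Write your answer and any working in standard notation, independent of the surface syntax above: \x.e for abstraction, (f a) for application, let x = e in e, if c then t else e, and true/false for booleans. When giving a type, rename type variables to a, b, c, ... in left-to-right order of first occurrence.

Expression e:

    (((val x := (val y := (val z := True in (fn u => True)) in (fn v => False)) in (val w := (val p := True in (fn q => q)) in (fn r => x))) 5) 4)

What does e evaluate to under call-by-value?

Trace:
step 0: (((let x = (let y = (let z = true in (\u.true)) in (\v.false)) in (let w = (let p = true in (\q.q)) in (\r.x))) 5) 4)
step 1: [let@0.0.0.0] (((let x = (let y = (\u.true) in (\v.false)) in (let w = (let p = true in (\q.q)) in (\r.x))) 5) 4)
step 2: [let@0.0.0] (((let x = (\v.false) in (let w = (let p = true in (\q.q)) in (\r.x))) 5) 4)
step 3: [let@0.0] (((let w = (let p = true in (\q.q)) in (\r.(\v.false))) 5) 4)
step 4: [let@0.0.0] (((let w = (\q.q) in (\r.(\v.false))) 5) 4)
step 5: [let@0.0] (((\r.(\v.false)) 5) 4)
step 6: [beta@0] ((\v.false) 4)
step 7: [beta@root] false

Answer: false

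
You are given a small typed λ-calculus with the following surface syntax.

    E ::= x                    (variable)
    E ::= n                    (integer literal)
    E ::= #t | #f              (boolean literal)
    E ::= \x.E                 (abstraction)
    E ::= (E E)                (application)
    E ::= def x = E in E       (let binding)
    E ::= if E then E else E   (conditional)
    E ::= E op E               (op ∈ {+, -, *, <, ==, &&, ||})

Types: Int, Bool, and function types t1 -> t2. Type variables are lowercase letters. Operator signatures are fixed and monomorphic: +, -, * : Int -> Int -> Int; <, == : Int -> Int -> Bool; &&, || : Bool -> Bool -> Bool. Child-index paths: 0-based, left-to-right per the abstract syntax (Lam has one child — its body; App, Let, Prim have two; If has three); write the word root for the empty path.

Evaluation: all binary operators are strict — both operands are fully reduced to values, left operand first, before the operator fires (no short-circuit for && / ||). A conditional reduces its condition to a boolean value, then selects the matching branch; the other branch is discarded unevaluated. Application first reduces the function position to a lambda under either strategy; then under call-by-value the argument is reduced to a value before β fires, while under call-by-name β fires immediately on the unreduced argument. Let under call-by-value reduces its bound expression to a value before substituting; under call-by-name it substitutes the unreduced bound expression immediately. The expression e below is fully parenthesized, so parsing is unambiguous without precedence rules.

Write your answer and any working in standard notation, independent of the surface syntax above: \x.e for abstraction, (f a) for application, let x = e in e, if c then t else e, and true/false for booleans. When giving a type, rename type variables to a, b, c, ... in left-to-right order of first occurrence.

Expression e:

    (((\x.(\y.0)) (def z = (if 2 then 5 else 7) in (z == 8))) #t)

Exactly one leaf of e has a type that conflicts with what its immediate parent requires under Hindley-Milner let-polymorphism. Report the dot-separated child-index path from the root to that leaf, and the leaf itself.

Derivation:
\y._ : b -> Int
\x._ : a -> b -> Int
  unify Int ~ Bool
  FAIL: mismatch Int ~ Bool

Answer: 0.1.0.0 : 2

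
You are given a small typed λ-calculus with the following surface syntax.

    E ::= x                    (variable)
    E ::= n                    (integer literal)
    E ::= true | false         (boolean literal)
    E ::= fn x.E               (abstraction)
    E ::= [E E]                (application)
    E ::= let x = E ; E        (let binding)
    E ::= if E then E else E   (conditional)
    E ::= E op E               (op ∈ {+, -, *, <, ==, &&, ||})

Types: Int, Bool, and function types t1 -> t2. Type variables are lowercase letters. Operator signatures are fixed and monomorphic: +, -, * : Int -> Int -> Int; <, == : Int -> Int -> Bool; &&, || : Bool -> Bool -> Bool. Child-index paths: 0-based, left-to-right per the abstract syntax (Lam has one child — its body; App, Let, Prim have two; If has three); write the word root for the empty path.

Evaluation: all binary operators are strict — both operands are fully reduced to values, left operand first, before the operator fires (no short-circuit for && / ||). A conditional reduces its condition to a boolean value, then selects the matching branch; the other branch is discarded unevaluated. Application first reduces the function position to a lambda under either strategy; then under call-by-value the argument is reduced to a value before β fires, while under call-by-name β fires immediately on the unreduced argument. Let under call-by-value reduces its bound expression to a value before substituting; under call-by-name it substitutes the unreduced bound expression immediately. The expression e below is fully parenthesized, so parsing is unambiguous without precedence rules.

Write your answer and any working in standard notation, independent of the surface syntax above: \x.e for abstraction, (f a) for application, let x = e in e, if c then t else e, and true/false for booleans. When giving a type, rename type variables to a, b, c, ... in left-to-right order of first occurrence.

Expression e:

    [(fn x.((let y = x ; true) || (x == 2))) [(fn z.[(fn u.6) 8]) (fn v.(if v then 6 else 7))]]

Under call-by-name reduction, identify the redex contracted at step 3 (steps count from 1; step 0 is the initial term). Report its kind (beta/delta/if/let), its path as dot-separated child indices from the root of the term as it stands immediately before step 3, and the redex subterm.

Derivation:
step 0: ((\x.((let y = x in true) || (x == 2))) ((\z.((\u.6) 8)) (\v.(if v then 6 else 7))))
step 1: [beta@root] ((let y = ((\z.((\u.6) 8)) (\v.(if v then 6 else 7))) in true) || (((\z.((\u.6) 8)) (\v.(if v then 6 else 7))) == 2))
step 2: [let@0] (true || (((\z.((\u.6) 8)) (\v.(if v then 6 else 7))) == 2))
step 3: [beta@1.0] (true || (((\u.6) 8) == 2))

Answer: beta at 1.0 : ((\z.((\u.6) 8)) (\v.(if v then 6 else 7)))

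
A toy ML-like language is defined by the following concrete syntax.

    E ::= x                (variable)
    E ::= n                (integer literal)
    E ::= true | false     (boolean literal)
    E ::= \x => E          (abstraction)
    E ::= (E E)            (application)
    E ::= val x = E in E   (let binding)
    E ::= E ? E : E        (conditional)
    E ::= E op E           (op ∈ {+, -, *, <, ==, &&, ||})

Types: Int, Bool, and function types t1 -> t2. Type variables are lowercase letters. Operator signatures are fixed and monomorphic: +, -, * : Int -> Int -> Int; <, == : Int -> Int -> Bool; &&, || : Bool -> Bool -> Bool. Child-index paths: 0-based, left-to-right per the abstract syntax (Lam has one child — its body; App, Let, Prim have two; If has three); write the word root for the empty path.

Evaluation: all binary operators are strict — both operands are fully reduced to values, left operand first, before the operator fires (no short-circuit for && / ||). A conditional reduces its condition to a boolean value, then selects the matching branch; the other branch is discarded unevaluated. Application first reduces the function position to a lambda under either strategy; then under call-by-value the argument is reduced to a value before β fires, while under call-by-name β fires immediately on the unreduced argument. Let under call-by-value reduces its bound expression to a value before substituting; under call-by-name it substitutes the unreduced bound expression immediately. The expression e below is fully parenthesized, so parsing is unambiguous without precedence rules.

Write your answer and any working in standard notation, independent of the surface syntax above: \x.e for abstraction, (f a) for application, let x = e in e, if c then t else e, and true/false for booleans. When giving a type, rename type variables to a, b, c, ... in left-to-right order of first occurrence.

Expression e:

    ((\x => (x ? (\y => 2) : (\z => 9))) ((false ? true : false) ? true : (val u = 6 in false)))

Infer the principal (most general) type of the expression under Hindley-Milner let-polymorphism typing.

Answer: a -> Int

Working:
x : a
  unify a ~ Bool
\y._ : b -> Int
\z._ : c -> Int
  unify b -> Int ~ c -> Int
  unify b ~ c
  unify Int ~ Int
\x._ : Bool -> c -> Int
  unify Bool ~ Bool
  unify Bool ~ Bool
  unify Bool ~ Bool
let u : Int
  unify Bool ~ Bool
  unify Bool -> c -> Int ~ Bool -> d
  unify Bool ~ Bool
  unify c -> Int ~ d
_ _ : c -> Int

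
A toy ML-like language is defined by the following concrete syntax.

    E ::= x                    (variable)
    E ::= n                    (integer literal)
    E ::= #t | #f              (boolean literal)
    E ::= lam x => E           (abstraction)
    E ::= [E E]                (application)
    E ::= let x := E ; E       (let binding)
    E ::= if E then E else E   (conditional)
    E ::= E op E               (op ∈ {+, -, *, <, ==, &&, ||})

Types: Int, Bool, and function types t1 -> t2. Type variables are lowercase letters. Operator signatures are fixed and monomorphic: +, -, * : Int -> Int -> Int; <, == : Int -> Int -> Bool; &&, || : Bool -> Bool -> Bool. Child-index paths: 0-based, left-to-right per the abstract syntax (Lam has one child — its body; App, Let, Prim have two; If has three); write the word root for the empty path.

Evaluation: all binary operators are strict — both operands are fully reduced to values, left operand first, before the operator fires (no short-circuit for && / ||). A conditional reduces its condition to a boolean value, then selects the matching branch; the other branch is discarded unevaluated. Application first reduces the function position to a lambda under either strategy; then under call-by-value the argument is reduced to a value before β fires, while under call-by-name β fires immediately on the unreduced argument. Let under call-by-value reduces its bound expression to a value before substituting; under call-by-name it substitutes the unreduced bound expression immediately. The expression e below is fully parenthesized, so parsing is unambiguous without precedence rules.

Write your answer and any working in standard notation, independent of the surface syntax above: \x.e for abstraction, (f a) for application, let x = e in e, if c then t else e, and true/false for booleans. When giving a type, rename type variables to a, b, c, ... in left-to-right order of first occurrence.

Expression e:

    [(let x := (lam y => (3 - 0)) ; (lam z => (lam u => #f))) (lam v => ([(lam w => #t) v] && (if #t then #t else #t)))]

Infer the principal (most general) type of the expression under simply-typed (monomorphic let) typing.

Answer: a -> Bool

Working:
  unify Int ~ Int
  unify Int ~ Int
\y._ : a -> Int
let x : a -> Int
\u._ : c -> Bool
\z._ : b -> c -> Bool
\w._ : e -> Bool
v : d
  unify e -> Bool ~ d -> f
  unify e ~ d
  unify Bool ~ f
_ _ : Bool
  unify Bool ~ Bool
  unify Bool ~ Bool
  unify Bool ~ Bool
  unify Bool ~ Bool
\v._ : d -> Bool
  unify b -> c -> Bool ~ (d -> Bool) -> g
  unify b ~ d -> Bool
  unify c -> Bool ~ g
_ _ : c -> Bool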